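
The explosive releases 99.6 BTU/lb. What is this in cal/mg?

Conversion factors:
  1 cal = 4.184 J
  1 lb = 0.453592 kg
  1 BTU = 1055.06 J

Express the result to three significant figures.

0.0554 cal/mg

99.6 BTU/lb × 1055.06 J/BTU ÷ 0.453592 kg/lb = 231671 J/kg
231671 J/kg ÷ 4.184 J/cal × 10⁻⁶ kg/mg = 0.0553707 cal/mg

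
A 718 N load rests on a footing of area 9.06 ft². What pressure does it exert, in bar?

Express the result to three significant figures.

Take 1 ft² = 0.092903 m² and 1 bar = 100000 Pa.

9.06 ft² × 0.092903 → 0.841701 m²
P = F / A = 718 N / 0.841701 m² = 853.035 Pa
853.035 Pa ÷ (100000 Pa/bar) = 0.00853035 bar

0.00853 bar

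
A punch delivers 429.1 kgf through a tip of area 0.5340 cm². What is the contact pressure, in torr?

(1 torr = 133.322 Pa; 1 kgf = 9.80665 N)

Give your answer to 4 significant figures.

5.911×10⁵ torr

429.1 kgf × 9.80665 = 4208.03 N
0.5340 cm² × 0.0001 = 5.34×10⁻⁵ m²
P = F / A = 4208.03 N / 5.34×10⁻⁵ m² = 7.88021×10⁷ Pa
7.88021×10⁷ Pa ÷ (133.322 Pa/torr) = 591066 torr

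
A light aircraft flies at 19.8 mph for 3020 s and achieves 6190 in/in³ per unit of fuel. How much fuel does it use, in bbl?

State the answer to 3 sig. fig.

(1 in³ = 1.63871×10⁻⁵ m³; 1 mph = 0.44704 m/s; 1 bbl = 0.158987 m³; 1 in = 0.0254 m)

0.0175 bbl

19.8 mph → 8.85139 m/s
d = v × t = 8.85139 × 3020 = 26731.2 m
6190 in/in³ → 9.5945×10⁶ m/m³
V = d / (distance per unit fuel) = 26731.2 / 9.5945×10⁶ = 0.0027861 m³
In bbl: 0.0027861 / 0.158987 = 0.0175241 bbl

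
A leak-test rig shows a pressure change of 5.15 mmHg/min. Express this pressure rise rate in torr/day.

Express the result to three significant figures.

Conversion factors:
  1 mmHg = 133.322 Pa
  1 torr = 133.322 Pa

7420 torr/day

5.15 mmHg/min × 133.322 Pa/mmHg ÷ 60 s/min = 11.4435 Pa/s
11.4435 Pa/s ÷ 133.322 Pa/torr × 86400 s/day = 7416.02 torr/day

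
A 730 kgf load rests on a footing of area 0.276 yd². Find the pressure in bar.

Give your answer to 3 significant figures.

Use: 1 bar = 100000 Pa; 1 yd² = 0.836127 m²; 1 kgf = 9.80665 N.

0.310 bar

730 kgf × 9.80665 = 7158.85 N
0.276 yd² × 0.836127 = 0.230771 m²
P = F / A = 7158.85 N / 0.230771 m² = 31021.4 Pa
31021.4 Pa ÷ (100000 Pa/bar) = 0.310214 bar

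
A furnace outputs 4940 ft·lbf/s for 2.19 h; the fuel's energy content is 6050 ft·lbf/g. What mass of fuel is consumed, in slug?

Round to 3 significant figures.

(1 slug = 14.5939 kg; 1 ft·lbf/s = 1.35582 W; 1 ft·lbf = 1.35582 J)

4940 ft·lbf/s → 6697.75 W
2.19 h → 7884 s
E = P × t = 6697.75 × 7884 = 5.28051×10⁷ J
6050 ft·lbf/g → 8.20271×10⁶ J/kg
m = E / e_s = 5.28051×10⁷ / 8.20271×10⁶ = 6.43752 kg
In slug: 6.43752 / 14.5939 = 0.44111 slug

0.441 slug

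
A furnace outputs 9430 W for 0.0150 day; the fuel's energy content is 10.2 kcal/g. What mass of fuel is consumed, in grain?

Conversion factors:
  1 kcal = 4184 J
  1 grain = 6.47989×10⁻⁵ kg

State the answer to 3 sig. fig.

0.0150 day → 1296 s
E = P × t = 9430 × 1296 = 1.22213×10⁷ J
10.2 kcal/g → 4.26768×10⁷ J/kg
m = E / e_s = 1.22213×10⁷ / 4.26768×10⁷ = 0.286369 kg
In grain: 0.286369 / 6.47989×10⁻⁵ = 4419.35 grain

4420 grain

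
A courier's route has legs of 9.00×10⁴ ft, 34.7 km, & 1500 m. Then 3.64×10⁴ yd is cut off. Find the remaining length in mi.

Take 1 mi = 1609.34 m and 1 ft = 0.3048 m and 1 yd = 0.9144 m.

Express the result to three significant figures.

18.9 mi

9.00×10⁴ ft × 0.3048 = 27432 m
34.7 km × 1000 = 34700 m
1500 m (already m)
3.64×10⁴ yd × 0.9144 = 33284.2 m
Sum: 27432 + 34700 + 1500 − 33284.2 = 30347.8 m
In mi: 30347.8 / 1609.34 = 18.8573 mi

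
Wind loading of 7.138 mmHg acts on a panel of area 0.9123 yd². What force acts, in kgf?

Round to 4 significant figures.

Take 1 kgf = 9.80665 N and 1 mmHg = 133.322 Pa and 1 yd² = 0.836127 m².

74.02 kgf

7.138 mmHg × 133.322 = 951.652 Pa
0.9123 yd² × 0.836127 = 0.762799 m²
F = P × A = 951.652 Pa × 0.762799 m² = 725.919 N
725.919 N ÷ (9.80665 N/kgf) = 74.0231 kgf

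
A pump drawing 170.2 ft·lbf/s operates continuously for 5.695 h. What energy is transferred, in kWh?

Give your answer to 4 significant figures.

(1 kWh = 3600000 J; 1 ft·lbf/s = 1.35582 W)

170.2 ft·lbf/s × 1.35582 → 230.761 W
5.695 h × 3600 → 20502 s
E = P × t = 230.761 W × 20502 s = 4.73106×10⁶ J
4.73106×10⁶ J ÷ (3600000 J/kWh) = 1.31418 kWh

1.314 kWh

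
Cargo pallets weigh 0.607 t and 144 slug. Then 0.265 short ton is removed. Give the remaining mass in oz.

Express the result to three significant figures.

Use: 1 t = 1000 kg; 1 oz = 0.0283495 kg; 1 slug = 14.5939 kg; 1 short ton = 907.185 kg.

8.71×10⁴ oz

0.607 t × 1000 = 607 kg
144 slug × 14.5939 = 2101.52 kg
0.265 short ton × 907.185 = 240.404 kg
Net: 607 + 2101.52 − 240.404 = 2468.12 kg
In oz: 2468.12 / 0.0283495 = 87060.4 oz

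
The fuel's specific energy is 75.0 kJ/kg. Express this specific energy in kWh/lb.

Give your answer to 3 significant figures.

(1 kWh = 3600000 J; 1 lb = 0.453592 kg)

75.0 kJ/kg × 1000 J/kJ = 75000 J/kg
75000 J/kg ÷ 3600000 J/kWh × 0.453592 kg/lb = 0.00944983 kWh/lb

0.00945 kWh/lb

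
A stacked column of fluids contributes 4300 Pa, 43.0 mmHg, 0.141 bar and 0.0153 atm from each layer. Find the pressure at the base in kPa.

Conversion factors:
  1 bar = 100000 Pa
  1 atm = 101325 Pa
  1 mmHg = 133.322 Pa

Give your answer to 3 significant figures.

4300 Pa (already Pa)
43.0 mmHg × 133.322 = 5732.85 Pa
0.141 bar × 100000 = 14100 Pa
0.0153 atm × 101325 = 1550.27 Pa
Sum: 4300 + 5732.85 + 14100 + 1550.27 = 25683.1 Pa
In kPa: 25683.1 / 1000 = 25.6831 kPa

25.7 kPa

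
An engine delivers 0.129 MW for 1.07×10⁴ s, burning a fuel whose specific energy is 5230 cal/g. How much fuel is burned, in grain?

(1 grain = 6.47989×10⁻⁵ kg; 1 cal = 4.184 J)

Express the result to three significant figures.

9.73×10⁵ grain

0.129 MW → 129000 W
E = P × t = 129000 × 10700 = 1.3803×10⁹ J
5230 cal/g → 2.18823×10⁷ J/kg
m = E / e_s = 1.3803×10⁹ / 2.18823×10⁷ = 63.0784 kg
In grain: 63.0784 / 6.47989×10⁻⁵ = 973449 grain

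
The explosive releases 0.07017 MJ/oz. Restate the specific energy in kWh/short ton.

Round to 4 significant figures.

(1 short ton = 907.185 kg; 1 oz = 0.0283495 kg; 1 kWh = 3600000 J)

0.07017 MJ/oz × 1000000 J/MJ ÷ 0.0283495 kg/oz = 2.47518×10⁶ J/kg
2.47518×10⁶ J/kg ÷ 3600000 J/kWh × 907.185 kg/short ton = 623.735 kWh/short ton

623.7 kWh/short ton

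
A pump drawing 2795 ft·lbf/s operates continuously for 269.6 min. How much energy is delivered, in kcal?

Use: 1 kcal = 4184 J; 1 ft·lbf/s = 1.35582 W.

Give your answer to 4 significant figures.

1.465×10⁴ kcal

2795 ft·lbf/s × 1.35582 → 3789.52 W
269.6 min × 60 → 16176 s
E = P × t = 3789.52 W × 16176 s = 6.12993×10⁷ J
6.12993×10⁷ J ÷ (4184 J/kcal) = 14650.9 kcal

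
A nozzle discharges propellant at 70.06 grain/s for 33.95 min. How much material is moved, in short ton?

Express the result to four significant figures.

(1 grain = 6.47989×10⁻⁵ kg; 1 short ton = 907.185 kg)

0.01019 short ton

70.06 grain/s → 0.00453981 kg/s
33.95 min → 2037 s
m = ṁ × t = 0.00453981 × 2037 = 9.24759 kg
In short ton: 9.24759 / 907.185 = 0.0101937 short ton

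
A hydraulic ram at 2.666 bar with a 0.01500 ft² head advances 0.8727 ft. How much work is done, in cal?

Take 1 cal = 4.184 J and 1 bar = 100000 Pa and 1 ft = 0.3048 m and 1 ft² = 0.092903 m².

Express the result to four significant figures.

23.62 cal

2.666 bar → 266600 Pa
0.01500 ft² → 0.00139354 m²
F = P × A = 266600 × 0.00139354 = 371.518 N
0.8727 ft → 0.265999 m
W = F × d = 371.518 × 0.265999 = 98.8234 J
In cal: 98.8234 / 4.184 = 23.6194 cal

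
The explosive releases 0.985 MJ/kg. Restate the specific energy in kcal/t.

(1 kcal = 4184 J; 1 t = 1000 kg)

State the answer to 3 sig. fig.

2.35×10⁵ kcal/t

0.985 MJ/kg × 1000000 J/MJ = 985000 J/kg
985000 J/kg ÷ 4184 J/kcal × 1000 kg/t = 235421 kcal/t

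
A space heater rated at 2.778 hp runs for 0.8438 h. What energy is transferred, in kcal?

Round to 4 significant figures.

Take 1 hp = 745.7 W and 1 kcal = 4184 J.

1504 kcal

2.778 hp × 745.7 = 2071.55 W
0.8438 h × 3600 = 3037.68 s
E = P × t = 2071.55 W × 3037.68 s = 6.29271×10⁶ J
6.29271×10⁶ J ÷ (4184 J/kcal) = 1503.99 kcal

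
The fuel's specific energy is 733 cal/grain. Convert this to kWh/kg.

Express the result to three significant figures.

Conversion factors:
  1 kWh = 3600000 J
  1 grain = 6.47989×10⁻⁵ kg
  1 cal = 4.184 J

13.1 kWh/kg

733 cal/grain × 4.184 J/cal ÷ 6.47989×10⁻⁵ kg/grain = 4.73291×10⁷ J/kg
4.73291×10⁷ J/kg ÷ 3600000 J/kWh = 13.147 kWh/kg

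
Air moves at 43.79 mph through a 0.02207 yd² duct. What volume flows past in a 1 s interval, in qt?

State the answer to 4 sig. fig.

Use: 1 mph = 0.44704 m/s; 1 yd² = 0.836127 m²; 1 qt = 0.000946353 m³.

43.79 mph × 0.44704 = 19.5759 m/s
0.02207 yd² × 0.836127 = 0.0184533 m²
V = v × A × t = 19.5759 m/s × 0.0184533 m² × 1 s = 0.36124 m³
0.36124 m³ ÷ (0.000946353 m³/qt) = 381.718 qt

381.7 qt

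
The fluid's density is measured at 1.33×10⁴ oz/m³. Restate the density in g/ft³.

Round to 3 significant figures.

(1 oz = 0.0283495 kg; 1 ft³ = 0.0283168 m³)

1.33×10⁴ oz/m³ × 0.0283495 kg/oz = 377.048 kg/m³
377.048 kg/m³ ÷ 0.001 kg/g × 0.0283168 m³/ft³ = 10676.8 g/ft³

1.07×10⁴ g/ft³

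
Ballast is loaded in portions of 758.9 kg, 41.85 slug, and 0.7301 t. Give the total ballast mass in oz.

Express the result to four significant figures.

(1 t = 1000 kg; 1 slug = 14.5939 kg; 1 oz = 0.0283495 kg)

7.407×10⁴ oz

758.9 kg (already kg)
41.85 slug × 14.5939 → 610.755 kg
0.7301 t × 1000 → 730.1 kg
Combined: 758.9 + 610.755 + 730.1 = 2099.76 kg
In oz: 2099.76 / 0.0283495 = 74066.9 oz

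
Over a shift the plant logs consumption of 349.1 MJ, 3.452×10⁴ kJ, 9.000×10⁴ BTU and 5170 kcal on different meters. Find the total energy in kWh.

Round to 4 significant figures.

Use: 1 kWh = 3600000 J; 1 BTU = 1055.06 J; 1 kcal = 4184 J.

138.9 kWh

349.1 MJ × 1000000 = 3.491×10⁸ J
3.452×10⁴ kJ × 1000 = 3.452×10⁷ J
9.000×10⁴ BTU × 1055.06 = 9.49554×10⁷ J
5170 kcal × 4184 = 2.16313×10⁷ J
Combined: 3.491×10⁸ + 3.452×10⁷ + 9.49554×10⁷ + 2.16313×10⁷ = 5.00207×10⁸ J
In kWh: 5.00207×10⁸ / 3600000 = 138.946 kWh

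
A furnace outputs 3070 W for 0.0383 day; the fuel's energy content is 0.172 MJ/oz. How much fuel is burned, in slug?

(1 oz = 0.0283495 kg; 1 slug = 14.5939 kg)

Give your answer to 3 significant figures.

0.115 slug

0.0383 day → 3309.12 s
E = P × t = 3070 × 3309.12 = 1.0159×10⁷ J
0.172 MJ/oz → 6.06713×10⁶ J/kg
m = E / e_s = 1.0159×10⁷ / 6.06713×10⁶ = 1.67443 kg
In slug: 1.67443 / 14.5939 = 0.114735 slug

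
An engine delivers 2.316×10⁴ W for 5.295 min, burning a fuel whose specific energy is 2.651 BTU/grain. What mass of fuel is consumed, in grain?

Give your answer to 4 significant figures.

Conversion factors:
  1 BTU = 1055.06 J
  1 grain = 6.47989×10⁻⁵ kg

5.295 min → 317.7 s
E = P × t = 23160 × 317.7 = 7.35793×10⁶ J
2.651 BTU/grain → 4.31638×10⁷ J/kg
m = E / e_s = 7.35793×10⁶ / 4.31638×10⁷ = 0.170465 kg
In grain: 0.170465 / 6.47989×10⁻⁵ = 2630.68 grain

2631 grain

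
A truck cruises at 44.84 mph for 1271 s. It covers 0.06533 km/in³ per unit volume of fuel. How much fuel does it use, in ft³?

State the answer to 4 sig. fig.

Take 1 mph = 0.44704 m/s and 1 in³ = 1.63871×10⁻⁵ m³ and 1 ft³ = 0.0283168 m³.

44.84 mph → 20.0453 m/s
d = v × t = 20.0453 × 1271 = 25477.6 m
0.06533 km/in³ → 3.98667×10⁶ m/m³
V = d / (distance per unit fuel) = 25477.6 / 3.98667×10⁶ = 0.0063907 m³
In ft³: 0.0063907 / 0.0283168 = 0.225686 ft³

0.2257 ft³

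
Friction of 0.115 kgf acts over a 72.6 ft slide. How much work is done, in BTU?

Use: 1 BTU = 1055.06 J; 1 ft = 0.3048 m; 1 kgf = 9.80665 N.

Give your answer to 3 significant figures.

0.0237 BTU

0.115 kgf × 9.80665 = 1.12776 N
72.6 ft × 0.3048 = 22.1285 m
W = F × d = 1.12776 N × 22.1285 m = 24.9556 J
24.9556 J ÷ (1055.06 J/BTU) = 0.0236533 BTU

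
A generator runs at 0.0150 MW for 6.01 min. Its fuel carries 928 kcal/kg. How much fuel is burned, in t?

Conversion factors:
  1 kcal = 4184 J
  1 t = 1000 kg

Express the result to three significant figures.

0.0150 MW → 15000 W
6.01 min → 360.6 s
E = P × t = 15000 × 360.6 = 5.409×10⁶ J
928 kcal/kg → 3.88275×10⁶ J/kg
m = E / e_s = 5.409×10⁶ / 3.88275×10⁶ = 1.39308 kg
In t: 1.39308 / 1000 = 0.00139308 t

0.00139 t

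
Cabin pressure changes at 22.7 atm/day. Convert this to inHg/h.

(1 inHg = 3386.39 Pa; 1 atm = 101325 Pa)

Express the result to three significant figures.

28.3 inHg/h

22.7 atm/day × 101325 Pa/atm ÷ 86400 s/day = 26.6213 Pa/s
26.6213 Pa/s ÷ 3386.39 Pa/inHg × 3600 s/h = 28.3005 inHg/h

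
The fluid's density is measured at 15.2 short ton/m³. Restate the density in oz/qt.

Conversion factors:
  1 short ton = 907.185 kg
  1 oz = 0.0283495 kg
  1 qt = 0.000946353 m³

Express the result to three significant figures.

15.2 short ton/m³ × 907.185 kg/short ton = 13789.2 kg/m³
13789.2 kg/m³ ÷ 0.0283495 kg/oz × 0.000946353 m³/qt = 460.306 oz/qt

460 oz/qt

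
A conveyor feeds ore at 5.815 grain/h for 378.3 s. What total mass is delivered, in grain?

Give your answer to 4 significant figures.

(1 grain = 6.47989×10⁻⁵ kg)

0.6111 grain

5.815 grain/h → 1.04668×10⁻⁷ kg/s
m = ṁ × t = 1.04668×10⁻⁷ × 378.3 = 3.95959×10⁻⁵ kg
In grain: 3.95959×10⁻⁵ / 6.47989×10⁻⁵ = 0.611058 grain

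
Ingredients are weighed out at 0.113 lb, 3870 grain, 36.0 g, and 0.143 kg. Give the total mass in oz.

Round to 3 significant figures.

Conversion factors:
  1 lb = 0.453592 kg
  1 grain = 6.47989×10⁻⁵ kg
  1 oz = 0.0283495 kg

0.113 lb × 0.453592 → 0.0512559 kg
3870 grain × 6.47989×10⁻⁵ → 0.250772 kg
36.0 g × 0.001 → 0.036 kg
0.143 kg (already kg)
Sum: 0.0512559 + 0.250772 + 0.036 + 0.143 = 0.481028 kg
In oz: 0.481028 / 0.0283495 = 16.9678 oz

17.0 oz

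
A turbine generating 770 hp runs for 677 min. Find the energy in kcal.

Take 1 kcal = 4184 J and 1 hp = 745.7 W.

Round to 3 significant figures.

770 hp × 745.7 = 574189 W
677 min × 60 = 40620 s
E = P × t = 574189 W × 40620 s = 2.33236×10¹⁰ J
2.33236×10¹⁰ J ÷ (4184 J/kcal) = 5.57447×10⁶ kcal

5.57×10⁶ kcal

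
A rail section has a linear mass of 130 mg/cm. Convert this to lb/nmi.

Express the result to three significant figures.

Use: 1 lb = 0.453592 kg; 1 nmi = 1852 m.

53.1 lb/nmi

130 mg/cm × 10⁻⁶ kg/mg ÷ 0.01 m/cm = 0.013 kg/m
0.013 kg/m ÷ 0.453592 kg/lb × 1852 m/nmi = 53.0785 lb/nmi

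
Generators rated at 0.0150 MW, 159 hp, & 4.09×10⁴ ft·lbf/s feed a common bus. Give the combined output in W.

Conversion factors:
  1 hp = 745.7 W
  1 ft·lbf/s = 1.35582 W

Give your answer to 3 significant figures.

0.0150 MW × 1000000 = 15000 W
159 hp × 745.7 = 118566 W
4.09×10⁴ ft·lbf/s × 1.35582 = 55453 W
Combined: 15000 + 118566 + 55453 = 189019 W

1.89×10⁵ W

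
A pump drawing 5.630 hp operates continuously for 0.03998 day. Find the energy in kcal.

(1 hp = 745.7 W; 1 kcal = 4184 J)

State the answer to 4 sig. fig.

5.630 hp × 745.7 = 4198.29 W
0.03998 day × 86400 = 3454.27 s
E = P × t = 4198.29 W × 3454.27 s = 1.4502×10⁷ J
1.4502×10⁷ J ÷ (4184 J/kcal) = 3466.06 kcal

3466 kcal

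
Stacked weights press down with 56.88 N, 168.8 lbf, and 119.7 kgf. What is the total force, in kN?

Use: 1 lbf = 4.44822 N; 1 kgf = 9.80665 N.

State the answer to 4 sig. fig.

56.88 N (already N)
168.8 lbf × 4.44822 = 750.86 N
119.7 kgf × 9.80665 = 1173.86 N
Combined: 56.88 + 750.86 + 1173.86 = 1981.6 N
In kN: 1981.6 / 1000 = 1.9816 kN

1.982 kN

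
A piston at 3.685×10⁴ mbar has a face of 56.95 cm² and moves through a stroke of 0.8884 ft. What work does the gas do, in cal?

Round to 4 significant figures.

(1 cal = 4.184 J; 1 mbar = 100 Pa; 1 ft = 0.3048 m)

3.685×10⁴ mbar → 3.685×10⁶ Pa
56.95 cm² → 0.005695 m²
F = P × A = 3.685×10⁶ × 0.005695 = 20986.1 N
0.8884 ft → 0.270784 m
W = F × d = 20986.1 × 0.270784 = 5682.7 J
In cal: 5682.7 / 4.184 = 1358.2 cal

1358 cal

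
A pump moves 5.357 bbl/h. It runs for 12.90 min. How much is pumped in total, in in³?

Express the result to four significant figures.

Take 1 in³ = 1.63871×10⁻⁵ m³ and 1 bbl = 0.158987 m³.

1.117×10⁴ in³

5.357 bbl/h → 2.36581×10⁻⁴ m³/s
12.90 min → 774 s
V = Q × t = 2.36581×10⁻⁴ × 774 = 0.183114 m³
In in³: 0.183114 / 1.63871×10⁻⁵ = 11174.3 in³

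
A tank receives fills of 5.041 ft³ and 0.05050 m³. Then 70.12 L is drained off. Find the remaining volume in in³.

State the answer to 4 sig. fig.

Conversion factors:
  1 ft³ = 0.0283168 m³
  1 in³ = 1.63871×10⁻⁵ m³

5.041 ft³ × 0.0283168 = 0.142745 m³
0.05050 m³ (already m³)
70.12 L × 0.001 = 0.07012 m³
Result: 0.142745 + 0.0505 − 0.07012 = 0.123125 m³
In in³: 0.123125 / 1.63871×10⁻⁵ = 7513.53 in³

7514 in³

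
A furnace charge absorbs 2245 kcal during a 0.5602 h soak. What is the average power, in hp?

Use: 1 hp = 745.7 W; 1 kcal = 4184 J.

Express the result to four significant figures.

2245 kcal × 4184 = 9.39308×10⁶ J
0.5602 h × 3600 = 2016.72 s
P = E / t = 9.39308×10⁶ J / 2016.72 s = 4657.6 W
4657.6 W ÷ (745.7 W/hp) = 6.24594 hp

6.246 hp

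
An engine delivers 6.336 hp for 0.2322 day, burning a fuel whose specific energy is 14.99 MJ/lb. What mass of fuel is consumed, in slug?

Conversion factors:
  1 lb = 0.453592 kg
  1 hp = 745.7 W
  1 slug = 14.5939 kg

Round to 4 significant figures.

0.1965 slug

6.336 hp → 4724.76 W
0.2322 day → 20062.1 s
E = P × t = 4724.76 × 20062.1 = 9.47886×10⁷ J
14.99 MJ/lb → 3.30473×10⁷ J/kg
m = E / e_s = 9.47886×10⁷ / 3.30473×10⁷ = 2.86827 kg
In slug: 2.86827 / 14.5939 = 0.196539 slug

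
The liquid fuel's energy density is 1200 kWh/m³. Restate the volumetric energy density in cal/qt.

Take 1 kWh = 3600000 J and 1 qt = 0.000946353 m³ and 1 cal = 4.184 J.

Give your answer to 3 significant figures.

9.77×10⁵ cal/qt

1200 kWh/m³ × 3600000 J/kWh = 4.32×10⁹ J/m³
4.32×10⁹ J/m³ ÷ 4.184 J/cal × 0.000946353 m³/qt = 977114 cal/qt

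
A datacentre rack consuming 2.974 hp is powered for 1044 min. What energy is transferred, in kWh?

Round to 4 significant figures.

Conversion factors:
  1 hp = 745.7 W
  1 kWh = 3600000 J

38.59 kWh

2.974 hp × 745.7 = 2217.71 W
1044 min × 60 = 62640 s
E = P × t = 2217.71 W × 62640 s = 1.38917×10⁸ J
1.38917×10⁸ J ÷ (3600000 J/kWh) = 38.5881 kWh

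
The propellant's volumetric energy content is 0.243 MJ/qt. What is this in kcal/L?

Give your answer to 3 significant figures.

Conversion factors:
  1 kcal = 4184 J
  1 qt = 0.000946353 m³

0.243 MJ/qt × 1000000 J/MJ ÷ 0.000946353 m³/qt = 2.56775×10⁸ J/m³
2.56775×10⁸ J/m³ ÷ 4184 J/kcal × 0.001 m³/L = 61.3707 kcal/L

61.4 kcal/L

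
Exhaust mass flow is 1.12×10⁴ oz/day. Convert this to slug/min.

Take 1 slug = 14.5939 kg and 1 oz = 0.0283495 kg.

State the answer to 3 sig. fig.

1.12×10⁴ oz/day × 0.0283495 kg/oz ÷ 86400 s/day = 0.00367494 kg/s
0.00367494 kg/s ÷ 14.5939 kg/slug × 60 s/min = 0.0151088 slug/min

0.0151 slug/min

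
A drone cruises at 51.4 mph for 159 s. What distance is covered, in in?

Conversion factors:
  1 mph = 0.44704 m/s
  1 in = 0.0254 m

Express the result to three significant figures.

51.4 mph × 0.44704 = 22.9779 m/s
d = v × t = 22.9779 m/s × 159 s = 3653.49 m
3653.49 m ÷ (0.0254 m/in) = 143838 in

1.44×10⁵ in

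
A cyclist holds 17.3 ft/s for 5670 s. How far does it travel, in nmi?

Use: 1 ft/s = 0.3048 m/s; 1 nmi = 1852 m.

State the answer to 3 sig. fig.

17.3 ft/s × 0.3048 → 5.27304 m/s
d = v × t = 5.27304 m/s × 5670 s = 29898.1 m
29898.1 m ÷ (1852 m/nmi) = 16.1437 nmi

16.1 nmi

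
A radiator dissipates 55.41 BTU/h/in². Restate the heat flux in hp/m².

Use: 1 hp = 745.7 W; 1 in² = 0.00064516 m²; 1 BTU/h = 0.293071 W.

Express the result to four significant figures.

33.75 hp/m²

55.41 BTU/h/in² × 0.293071 W/BTU/h ÷ 0.00064516 m²/in² = 25170.6 W/m²
25170.6 W/m² ÷ 745.7 W/hp = 33.7543 hp/m²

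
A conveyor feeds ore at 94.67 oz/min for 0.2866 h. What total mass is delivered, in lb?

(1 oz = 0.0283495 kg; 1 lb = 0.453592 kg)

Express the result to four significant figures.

94.67 oz/min → 0.0447308 kg/s
0.2866 h → 1031.76 s
m = ṁ × t = 0.0447308 × 1031.76 = 46.1515 kg
In lb: 46.1515 / 0.453592 = 101.747 lb

101.7 lb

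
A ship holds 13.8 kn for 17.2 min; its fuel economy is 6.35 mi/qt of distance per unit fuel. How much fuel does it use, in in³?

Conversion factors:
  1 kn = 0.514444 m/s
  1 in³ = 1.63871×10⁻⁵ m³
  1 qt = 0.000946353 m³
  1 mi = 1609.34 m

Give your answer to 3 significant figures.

13.8 kn → 7.09933 m/s
17.2 min → 1032 s
d = v × t = 7.09933 × 1032 = 7326.51 m
6.35 mi/qt → 1.07986×10⁷ m/m³
V = d / (distance per unit fuel) = 7326.51 / 1.07986×10⁷ = 6.78469×10⁻⁴ m³
In in³: 6.78469×10⁻⁴ / 1.63871×10⁻⁵ = 41.4026 in³

41.4 in³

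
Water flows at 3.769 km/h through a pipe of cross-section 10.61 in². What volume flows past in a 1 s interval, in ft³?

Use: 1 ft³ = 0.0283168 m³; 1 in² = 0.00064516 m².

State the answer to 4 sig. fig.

0.2531 ft³

3.769 km/h × (1/3.6) = 1.04694 m/s
10.61 in² × 0.00064516 = 0.00684515 m²
V = v × A × t = 1.04694 m/s × 0.00684515 m² × 1 s = 0.00716646 m³
0.00716646 m³ ÷ (0.0283168 m³/ft³) = 0.253082 ft³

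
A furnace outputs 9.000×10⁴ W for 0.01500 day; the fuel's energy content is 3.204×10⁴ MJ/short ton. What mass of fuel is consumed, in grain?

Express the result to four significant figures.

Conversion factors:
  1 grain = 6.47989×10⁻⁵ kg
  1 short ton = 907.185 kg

5.097×10⁴ grain

0.01500 day → 1296 s
E = P × t = 90000 × 1296 = 1.1664×10⁸ J
3.204×10⁴ MJ/short ton → 3.5318×10⁷ J/kg
m = E / e_s = 1.1664×10⁸ / 3.5318×10⁷ = 3.30257 kg
In grain: 3.30257 / 6.47989×10⁻⁵ = 50966.5 grain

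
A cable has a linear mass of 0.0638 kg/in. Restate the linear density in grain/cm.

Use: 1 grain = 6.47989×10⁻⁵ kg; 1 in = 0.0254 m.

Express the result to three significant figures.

388 grain/cm

0.0638 kg/in ÷ 0.0254 m/in = 2.51181 kg/m
2.51181 kg/m ÷ 6.47989×10⁻⁵ kg/grain × 0.01 m/cm = 387.632 grain/cm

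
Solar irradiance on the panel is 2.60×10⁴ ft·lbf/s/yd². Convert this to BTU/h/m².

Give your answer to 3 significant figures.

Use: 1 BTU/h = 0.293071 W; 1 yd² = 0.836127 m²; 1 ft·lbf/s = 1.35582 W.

1.44×10⁵ BTU/h/m²

2.60×10⁴ ft·lbf/s/yd² × 1.35582 W/ft·lbf/s ÷ 0.836127 m²/yd² = 42160.2 W/m²
42160.2 W/m² ÷ 0.293071 W/BTU/h = 143857 BTU/h/m²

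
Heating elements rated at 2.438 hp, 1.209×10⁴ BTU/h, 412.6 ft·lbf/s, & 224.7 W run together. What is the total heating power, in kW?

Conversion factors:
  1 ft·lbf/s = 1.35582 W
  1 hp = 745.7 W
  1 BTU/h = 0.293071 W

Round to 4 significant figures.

2.438 hp × 745.7 = 1818.02 W
1.209×10⁴ BTU/h × 0.293071 = 3543.23 W
412.6 ft·lbf/s × 1.35582 = 559.411 W
224.7 W (already W)
Combined: 1818.02 + 3543.23 + 559.411 + 224.7 = 6145.36 W
In kW: 6145.36 / 1000 = 6.14536 kW

6.145 kW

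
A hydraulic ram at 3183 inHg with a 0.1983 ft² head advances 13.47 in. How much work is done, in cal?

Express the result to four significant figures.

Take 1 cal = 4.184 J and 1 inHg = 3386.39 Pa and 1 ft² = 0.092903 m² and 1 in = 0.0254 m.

1.624×10⁴ cal

3183 inHg → 1.07789×10⁷ Pa
0.1983 ft² → 0.0184227 m²
F = P × A = 1.07789×10⁷ × 0.0184227 = 198576 N
13.47 in → 0.342138 m
W = F × d = 198576 × 0.342138 = 67940.4 J
In cal: 67940.4 / 4.184 = 16238.1 cal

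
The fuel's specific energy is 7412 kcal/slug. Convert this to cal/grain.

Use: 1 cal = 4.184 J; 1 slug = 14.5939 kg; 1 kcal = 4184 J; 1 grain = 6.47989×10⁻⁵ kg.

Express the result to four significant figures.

7412 kcal/slug × 4184 J/kcal ÷ 14.5939 kg/slug = 2.12498×10⁶ J/kg
2.12498×10⁶ J/kg ÷ 4.184 J/cal × 6.47989×10⁻⁵ kg/grain = 32.9102 cal/grain

32.91 cal/grain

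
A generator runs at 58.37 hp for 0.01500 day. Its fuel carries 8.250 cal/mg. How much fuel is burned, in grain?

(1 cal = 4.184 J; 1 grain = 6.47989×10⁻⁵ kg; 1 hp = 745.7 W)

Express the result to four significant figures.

2.522×10⁴ grain

58.37 hp → 43526.5 W
0.01500 day → 1296 s
E = P × t = 43526.5 × 1296 = 5.64103×10⁷ J
8.250 cal/mg → 3.4518×10⁷ J/kg
m = E / e_s = 5.64103×10⁷ / 3.4518×10⁷ = 1.63423 kg
In grain: 1.63423 / 6.47989×10⁻⁵ = 25220 grain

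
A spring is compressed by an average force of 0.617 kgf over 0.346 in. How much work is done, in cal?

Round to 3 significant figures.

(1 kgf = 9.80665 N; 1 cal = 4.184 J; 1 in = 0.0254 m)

0.617 kgf × 9.80665 = 6.0507 N
0.346 in × 0.0254 = 0.0087884 m
W = F × d = 6.0507 N × 0.0087884 m = 0.053176 J
0.053176 J ÷ (4.184 J/cal) = 0.0127094 cal

0.0127 cal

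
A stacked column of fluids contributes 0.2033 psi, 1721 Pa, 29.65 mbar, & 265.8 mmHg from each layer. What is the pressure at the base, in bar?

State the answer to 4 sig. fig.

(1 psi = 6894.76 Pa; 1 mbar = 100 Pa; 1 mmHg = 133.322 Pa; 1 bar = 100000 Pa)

0.4152 bar

0.2033 psi × 6894.76 = 1401.7 Pa
1721 Pa (already Pa)
29.65 mbar × 100 = 2965 Pa
265.8 mmHg × 133.322 = 35437 Pa
Total: 1401.7 + 1721 + 2965 + 35437 = 41524.7 Pa
In bar: 41524.7 / 100000 = 0.415247 bar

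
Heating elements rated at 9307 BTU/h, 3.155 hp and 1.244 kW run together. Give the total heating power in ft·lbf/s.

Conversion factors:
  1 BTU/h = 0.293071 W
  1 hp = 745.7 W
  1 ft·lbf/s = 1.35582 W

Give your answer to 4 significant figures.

9307 BTU/h × 0.293071 = 2727.61 W
3.155 hp × 745.7 = 2352.68 W
1.244 kW × 1000 = 1244 W
Total: 2727.61 + 2352.68 + 1244 = 6324.29 W
In ft·lbf/s: 6324.29 / 1.35582 = 4664.55 ft·lbf/s

4665 ft·lbf/s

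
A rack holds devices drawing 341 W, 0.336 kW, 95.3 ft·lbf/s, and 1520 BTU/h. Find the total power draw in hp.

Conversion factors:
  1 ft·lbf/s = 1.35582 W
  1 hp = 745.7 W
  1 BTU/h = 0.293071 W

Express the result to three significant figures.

341 W (already W)
0.336 kW × 1000 = 336 W
95.3 ft·lbf/s × 1.35582 = 129.21 W
1520 BTU/h × 0.293071 = 445.468 W
Sum: 341 + 336 + 129.21 + 445.468 = 1251.68 W
In hp: 1251.68 / 745.7 = 1.67853 hp

1.68 hp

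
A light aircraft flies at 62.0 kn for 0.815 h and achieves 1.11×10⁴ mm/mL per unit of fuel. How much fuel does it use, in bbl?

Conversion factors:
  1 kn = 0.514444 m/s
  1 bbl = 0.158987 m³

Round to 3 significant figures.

0.0530 bbl

62.0 kn → 31.8955 m/s
0.815 h → 2934 s
d = v × t = 31.8955 × 2934 = 93581.4 m
1.11×10⁴ mm/mL → 1.11×10⁷ m/m³
V = d / (distance per unit fuel) = 93581.4 / 1.11×10⁷ = 0.00843076 m³
In bbl: 0.00843076 / 0.158987 = 0.053028 bbl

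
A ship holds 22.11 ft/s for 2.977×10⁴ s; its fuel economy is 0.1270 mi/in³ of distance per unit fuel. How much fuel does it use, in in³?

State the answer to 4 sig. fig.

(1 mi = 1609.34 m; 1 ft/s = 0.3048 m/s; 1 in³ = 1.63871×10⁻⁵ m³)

22.11 ft/s → 6.73913 m/s
d = v × t = 6.73913 × 29770 = 200624 m
0.1270 mi/in³ → 1.24724×10⁷ m/m³
V = d / (distance per unit fuel) = 200624 / 1.24724×10⁷ = 0.0160854 m³
In in³: 0.0160854 / 1.63871×10⁻⁵ = 981.589 in³

981.6 in³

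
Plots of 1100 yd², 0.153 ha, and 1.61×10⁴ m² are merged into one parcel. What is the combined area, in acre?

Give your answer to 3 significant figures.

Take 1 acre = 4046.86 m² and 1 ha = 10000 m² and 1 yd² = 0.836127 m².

1100 yd² × 0.836127 = 919.74 m²
0.153 ha × 10000 = 1530 m²
1.61×10⁴ m² (already m²)
Sum: 919.74 + 1530 + 16100 = 18549.7 m²
In acre: 18549.7 / 4046.86 = 4.58373 acre

4.58 acre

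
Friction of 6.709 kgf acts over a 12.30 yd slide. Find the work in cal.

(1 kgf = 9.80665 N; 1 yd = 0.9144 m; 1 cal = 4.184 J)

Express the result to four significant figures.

6.709 kgf × 9.80665 → 65.7928 N
12.30 yd × 0.9144 → 11.2471 m
W = F × d = 65.7928 N × 11.2471 m = 739.978 J
739.978 J ÷ (4.184 J/cal) = 176.859 cal

176.9 cal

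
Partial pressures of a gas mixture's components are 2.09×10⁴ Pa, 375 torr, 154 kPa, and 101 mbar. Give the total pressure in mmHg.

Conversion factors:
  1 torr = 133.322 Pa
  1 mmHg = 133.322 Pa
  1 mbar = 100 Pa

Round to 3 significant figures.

1760 mmHg

2.09×10⁴ Pa (already Pa)
375 torr × 133.322 = 49995.8 Pa
154 kPa × 1000 = 154000 Pa
101 mbar × 100 = 10100 Pa
Sum: 20900 + 49995.8 + 154000 + 10100 = 234996 Pa
In mmHg: 234996 / 133.322 = 1762.62 mmHg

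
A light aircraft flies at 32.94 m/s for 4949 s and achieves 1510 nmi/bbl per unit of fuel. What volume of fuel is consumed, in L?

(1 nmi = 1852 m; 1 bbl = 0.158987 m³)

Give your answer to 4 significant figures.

d = v × t = 32.94 × 4949 = 163020 m
1510 nmi/bbl → 1.75896×10⁷ m/m³
V = d / (distance per unit fuel) = 163020 / 1.75896×10⁷ = 0.00926798 m³
In L: 0.00926798 / 0.001 = 9.26798 L

9.268 L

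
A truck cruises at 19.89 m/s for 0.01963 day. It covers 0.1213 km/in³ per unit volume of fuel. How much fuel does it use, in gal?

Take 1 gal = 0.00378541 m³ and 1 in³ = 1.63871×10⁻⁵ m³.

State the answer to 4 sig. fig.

0.01963 day → 1696.03 s
d = v × t = 19.89 × 1696.03 = 33734 m
0.1213 km/in³ → 7.40216×10⁶ m/m³
V = d / (distance per unit fuel) = 33734 / 7.40216×10⁶ = 0.00455732 m³
In gal: 0.00455732 / 0.00378541 = 1.20392 gal

1.204 gal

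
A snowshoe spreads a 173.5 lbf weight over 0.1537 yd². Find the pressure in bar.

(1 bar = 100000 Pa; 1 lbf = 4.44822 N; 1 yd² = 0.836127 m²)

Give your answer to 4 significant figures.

0.06005 bar

173.5 lbf × 4.44822 = 771.766 N
0.1537 yd² × 0.836127 = 0.128513 m²
P = F / A = 771.766 N / 0.128513 m² = 6005.35 Pa
6005.35 Pa ÷ (100000 Pa/bar) = 0.0600535 bar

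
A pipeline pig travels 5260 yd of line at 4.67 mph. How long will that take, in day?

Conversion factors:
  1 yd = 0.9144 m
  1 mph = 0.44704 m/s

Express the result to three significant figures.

0.0267 day

5260 yd × 0.9144 → 4809.74 m
4.67 mph × 0.44704 → 2.08768 m/s
t = d / v = 4809.74 m / 2.08768 m/s = 2303.87 s
2303.87 s ÷ (86400 s/day) = 0.0266652 day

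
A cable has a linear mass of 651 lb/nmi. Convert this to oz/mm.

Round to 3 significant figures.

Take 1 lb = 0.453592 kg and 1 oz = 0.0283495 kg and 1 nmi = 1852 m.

0.00562 oz/mm

651 lb/nmi × 0.453592 kg/lb ÷ 1852 m/nmi = 0.159443 kg/m
0.159443 kg/m ÷ 0.0283495 kg/oz × 0.001 m/mm = 0.00562419 oz/mm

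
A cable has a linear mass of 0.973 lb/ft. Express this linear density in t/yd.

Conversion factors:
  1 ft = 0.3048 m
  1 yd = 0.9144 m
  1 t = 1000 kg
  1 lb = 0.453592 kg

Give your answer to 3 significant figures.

0.973 lb/ft × 0.453592 kg/lb ÷ 0.3048 m/ft = 1.44798 kg/m
1.44798 kg/m ÷ 1000 kg/t × 0.9144 m/yd = 0.00132403 t/yd

0.00132 t/yd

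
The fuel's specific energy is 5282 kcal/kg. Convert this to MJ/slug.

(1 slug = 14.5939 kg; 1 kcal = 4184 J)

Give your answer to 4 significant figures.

322.5 MJ/slug

5282 kcal/kg × 4184 J/kcal = 2.20999×10⁷ J/kg
2.20999×10⁷ J/kg ÷ 1000000 J/MJ × 14.5939 kg/slug = 322.524 MJ/slug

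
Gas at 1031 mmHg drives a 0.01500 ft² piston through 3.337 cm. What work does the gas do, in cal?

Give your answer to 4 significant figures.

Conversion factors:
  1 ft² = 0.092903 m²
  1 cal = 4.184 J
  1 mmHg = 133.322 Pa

1.528 cal

1031 mmHg → 137455 Pa
0.01500 ft² → 0.00139354 m²
F = P × A = 137455 × 0.00139354 = 191.549 N
3.337 cm → 0.03337 m
W = F × d = 191.549 × 0.03337 = 6.39199 J
In cal: 6.39199 / 4.184 = 1.52772 cal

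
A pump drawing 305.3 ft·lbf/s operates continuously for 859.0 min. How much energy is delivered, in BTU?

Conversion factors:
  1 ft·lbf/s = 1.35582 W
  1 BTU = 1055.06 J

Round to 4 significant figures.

2.022×10⁴ BTU

305.3 ft·lbf/s × 1.35582 = 413.932 W
859.0 min × 60 = 51540 s
E = P × t = 413.932 W × 51540 s = 2.13341×10⁷ J
2.13341×10⁷ J ÷ (1055.06 J/BTU) = 20220.7 BTU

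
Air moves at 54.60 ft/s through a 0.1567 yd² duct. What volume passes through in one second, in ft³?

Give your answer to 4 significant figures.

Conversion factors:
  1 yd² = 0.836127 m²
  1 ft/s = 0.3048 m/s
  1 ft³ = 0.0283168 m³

54.60 ft/s × 0.3048 = 16.6421 m/s
0.1567 yd² × 0.836127 = 0.131021 m²
V = v × A × t = 16.6421 m/s × 0.131021 m² × 1 s = 2.18046 m³
2.18046 m³ ÷ (0.0283168 m³/ft³) = 77.0023 ft³

77.00 ft³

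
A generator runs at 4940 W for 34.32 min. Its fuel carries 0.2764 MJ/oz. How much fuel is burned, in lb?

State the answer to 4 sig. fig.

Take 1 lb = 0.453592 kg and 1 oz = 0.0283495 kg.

34.32 min → 2059.2 s
E = P × t = 4940 × 2059.2 = 1.01724×10⁷ J
0.2764 MJ/oz → 9.74973×10⁶ J/kg
m = E / e_s = 1.01724×10⁷ / 9.74973×10⁶ = 1.04335 kg
In lb: 1.04335 / 0.453592 = 2.30019 lb

2.300 lb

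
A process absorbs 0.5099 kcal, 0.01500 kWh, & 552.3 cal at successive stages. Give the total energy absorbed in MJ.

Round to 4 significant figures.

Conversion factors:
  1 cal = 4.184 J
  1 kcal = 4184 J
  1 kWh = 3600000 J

0.05844 MJ

0.5099 kcal × 4184 = 2133.42 J
0.01500 kWh × 3600000 = 54000 J
552.3 cal × 4.184 = 2310.82 J
Total: 2133.42 + 54000 + 2310.82 = 58444.2 J
In MJ: 58444.2 / 1000000 = 0.0584442 MJ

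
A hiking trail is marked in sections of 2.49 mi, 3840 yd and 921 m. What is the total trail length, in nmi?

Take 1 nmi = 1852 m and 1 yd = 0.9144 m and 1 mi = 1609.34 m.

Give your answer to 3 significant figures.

4.56 nmi

2.49 mi × 1609.34 = 4007.26 m
3840 yd × 0.9144 = 3511.3 m
921 m (already m)
Total: 4007.26 + 3511.3 + 921 = 8439.56 m
In nmi: 8439.56 / 1852 = 4.557 nmi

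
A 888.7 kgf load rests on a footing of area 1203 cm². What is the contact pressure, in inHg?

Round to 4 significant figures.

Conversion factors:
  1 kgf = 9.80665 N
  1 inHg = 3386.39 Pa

888.7 kgf × 9.80665 = 8715.17 N
1203 cm² × 0.0001 = 0.1203 m²
P = F / A = 8715.17 N / 0.1203 m² = 72445.3 Pa
72445.3 Pa ÷ (3386.39 Pa/inHg) = 21.3931 inHg

21.39 inHg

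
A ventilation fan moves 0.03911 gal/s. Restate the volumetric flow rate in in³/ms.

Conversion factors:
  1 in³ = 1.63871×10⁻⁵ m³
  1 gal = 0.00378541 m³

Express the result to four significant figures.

0.03911 gal/s × 0.00378541 m³/gal = 1.48047×10⁻⁴ m³/s
1.48047×10⁻⁴ m³/s ÷ 1.63871×10⁻⁵ m³/in³ × 0.001 s/ms = 0.00903436 in³/ms

0.009034 in³/ms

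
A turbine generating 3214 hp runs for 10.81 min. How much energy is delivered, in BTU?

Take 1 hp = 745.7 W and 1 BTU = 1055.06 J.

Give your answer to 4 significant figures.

3214 hp × 745.7 → 2.39668×10⁶ W
10.81 min × 60 → 648.6 s
E = P × t = 2.39668×10⁶ W × 648.6 s = 1.55449×10⁹ J
1.55449×10⁹ J ÷ (1055.06 J/BTU) = 1.47337×10⁶ BTU

1.473×10⁶ BTU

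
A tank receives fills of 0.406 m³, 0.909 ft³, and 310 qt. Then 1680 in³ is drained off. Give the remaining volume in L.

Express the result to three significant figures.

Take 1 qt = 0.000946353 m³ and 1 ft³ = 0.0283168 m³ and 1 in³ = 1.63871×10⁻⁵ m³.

698 L

0.406 m³ (already m³)
0.909 ft³ × 0.0283168 = 0.02574 m³
310 qt × 0.000946353 = 0.293369 m³
1680 in³ × 1.63871×10⁻⁵ = 0.0275303 m³
Result: 0.406 + 0.02574 + 0.293369 − 0.0275303 = 0.697579 m³
In L: 0.697579 / 0.001 = 697.579 L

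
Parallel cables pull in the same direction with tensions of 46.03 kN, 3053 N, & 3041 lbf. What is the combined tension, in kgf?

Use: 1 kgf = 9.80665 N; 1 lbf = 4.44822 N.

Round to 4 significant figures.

6384 kgf

46.03 kN × 1000 → 46030 N
3053 N (already N)
3041 lbf × 4.44822 → 13527 N
Sum: 46030 + 3053 + 13527 = 62610 N
In kgf: 62610 / 9.80665 = 6384.44 kgf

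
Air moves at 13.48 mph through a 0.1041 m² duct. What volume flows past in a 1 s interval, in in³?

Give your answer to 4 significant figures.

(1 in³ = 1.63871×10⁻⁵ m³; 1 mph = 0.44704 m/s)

3.828×10⁴ in³

13.48 mph × 0.44704 → 6.0261 m/s
V = v × A × t = 6.0261 m/s × 0.1041 m² × 1 s = 0.627317 m³
0.627317 m³ ÷ (1.63871×10⁻⁵ m³/in³) = 38281.1 in³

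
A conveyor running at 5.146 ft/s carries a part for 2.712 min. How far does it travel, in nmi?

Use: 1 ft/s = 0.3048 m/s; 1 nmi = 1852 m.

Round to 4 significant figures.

5.146 ft/s × 0.3048 → 1.5685 m/s
2.712 min × 60 → 162.72 s
d = v × t = 1.5685 m/s × 162.72 s = 255.226 m
255.226 m ÷ (1852 m/nmi) = 0.137811 nmi

0.1378 nmi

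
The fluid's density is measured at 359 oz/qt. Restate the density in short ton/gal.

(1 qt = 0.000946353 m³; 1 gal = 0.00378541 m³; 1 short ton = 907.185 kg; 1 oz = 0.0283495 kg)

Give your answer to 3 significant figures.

359 oz/qt × 0.0283495 kg/oz ÷ 0.000946353 m³/qt = 10754.4 kg/m³
10754.4 kg/m³ ÷ 907.185 kg/short ton × 0.00378541 m³/gal = 0.0448749 short ton/gal

0.0449 short ton/gal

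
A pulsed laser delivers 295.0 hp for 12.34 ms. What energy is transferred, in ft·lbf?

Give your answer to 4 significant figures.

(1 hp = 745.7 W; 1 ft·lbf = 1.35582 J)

295.0 hp × 745.7 → 219982 W
12.34 ms × 0.001 → 0.01234 s
E = P × t = 219982 W × 0.01234 s = 2714.58 J
2714.58 J ÷ (1.35582 J/ft·lbf) = 2002.17 ft·lbf

2002 ft·lbf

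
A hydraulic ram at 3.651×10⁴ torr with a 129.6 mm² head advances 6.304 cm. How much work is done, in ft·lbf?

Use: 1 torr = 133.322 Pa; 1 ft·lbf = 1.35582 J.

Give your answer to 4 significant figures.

3.651×10⁴ torr → 4.86759×10⁶ Pa
129.6 mm² → 1.296×10⁻⁴ m²
F = P × A = 4.86759×10⁶ × 1.296×10⁻⁴ = 630.84 N
6.304 cm → 0.06304 m
W = F × d = 630.84 × 0.06304 = 39.7682 J
In ft·lbf: 39.7682 / 1.35582 = 29.3315 ft·lbf

29.33 ft·lbf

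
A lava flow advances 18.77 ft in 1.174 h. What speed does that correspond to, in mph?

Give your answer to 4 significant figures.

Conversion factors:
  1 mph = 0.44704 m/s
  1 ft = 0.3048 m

18.77 ft × 0.3048 = 5.7211 m
1.174 h × 3600 = 4226.4 s
v = d / t = 5.7211 m / 4226.4 s = 0.00135366 m/s
0.00135366 m/s ÷ (0.44704 m/s/mph) = 0.00302805 mph

0.003028 mph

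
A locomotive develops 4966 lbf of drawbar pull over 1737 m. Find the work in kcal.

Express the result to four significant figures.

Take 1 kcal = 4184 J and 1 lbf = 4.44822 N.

4966 lbf × 4.44822 = 22089.9 N
W = F × d = 22089.9 N × 1737 m = 3.83702×10⁷ J
3.83702×10⁷ J ÷ (4184 J/kcal) = 9170.7 kcal

9171 kcal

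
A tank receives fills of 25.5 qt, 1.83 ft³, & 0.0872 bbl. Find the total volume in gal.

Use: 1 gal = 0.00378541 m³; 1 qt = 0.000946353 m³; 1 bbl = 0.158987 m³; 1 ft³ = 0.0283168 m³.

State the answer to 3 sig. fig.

23.7 gal

25.5 qt × 0.000946353 → 0.024132 m³
1.83 ft³ × 0.0283168 → 0.0518197 m³
0.0872 bbl × 0.158987 → 0.0138637 m³
Combined: 0.024132 + 0.0518197 + 0.0138637 = 0.0898154 m³
In gal: 0.0898154 / 0.00378541 = 23.7267 gal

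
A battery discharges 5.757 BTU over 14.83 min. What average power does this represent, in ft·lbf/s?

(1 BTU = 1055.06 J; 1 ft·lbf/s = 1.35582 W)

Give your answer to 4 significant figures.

5.035 ft·lbf/s

5.757 BTU × 1055.06 = 6073.98 J
14.83 min × 60 = 889.8 s
P = E / t = 6073.98 J / 889.8 s = 6.82623 W
6.82623 W ÷ (1.35582 W/ft·lbf/s) = 5.03476 ft·lbf/s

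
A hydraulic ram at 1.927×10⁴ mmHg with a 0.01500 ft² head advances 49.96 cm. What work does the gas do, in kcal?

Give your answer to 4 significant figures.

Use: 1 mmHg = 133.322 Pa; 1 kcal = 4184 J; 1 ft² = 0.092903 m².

0.4275 kcal

1.927×10⁴ mmHg → 2.56911×10⁶ Pa
0.01500 ft² → 0.00139354 m²
F = P × A = 2.56911×10⁶ × 0.00139354 = 3580.16 N
49.96 cm → 0.4996 m
W = F × d = 3580.16 × 0.4996 = 1788.65 J
In kcal: 1788.65 / 4184 = 0.427498 kcal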